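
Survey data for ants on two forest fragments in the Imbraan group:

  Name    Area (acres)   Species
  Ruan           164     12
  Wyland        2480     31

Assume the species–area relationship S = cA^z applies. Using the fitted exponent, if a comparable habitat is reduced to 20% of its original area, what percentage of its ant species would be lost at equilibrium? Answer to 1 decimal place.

z = ln(31/12) / ln(2480/164) = 0.9491 / 2.7161 = 0.3494
S_new/S_old = (A_new/A_old)^z = 0.2^0.3494 = exp(0.3494 × -1.6094) = 0.5699
Fraction lost = 1 − 0.5699 = 0.4301

43.0%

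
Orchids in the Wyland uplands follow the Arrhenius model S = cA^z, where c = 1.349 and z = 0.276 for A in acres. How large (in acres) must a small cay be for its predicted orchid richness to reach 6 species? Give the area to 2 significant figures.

220 acres

6 = 1.349 × A^0.276  ⇒  A^0.276 = 6/1.349 = 4.448
ln A = ln(4.448) / 0.276 = 1.4924 / 0.276 = 5.4072
A = e^5.4072 ≈ 223 acres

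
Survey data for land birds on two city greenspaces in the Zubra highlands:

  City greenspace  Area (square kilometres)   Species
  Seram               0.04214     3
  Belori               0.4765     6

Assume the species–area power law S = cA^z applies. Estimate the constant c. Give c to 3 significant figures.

7.42

z = ln(S₂/S₁) / ln(A₂/A₁) = ln(6/3) / ln(0.4765/0.04214) = 0.6931 / 2.4255 = 0.2858
c = S₁ / A₁^z = 3 / 0.04214^0.2858 = 3 / 0.4045 = 7.416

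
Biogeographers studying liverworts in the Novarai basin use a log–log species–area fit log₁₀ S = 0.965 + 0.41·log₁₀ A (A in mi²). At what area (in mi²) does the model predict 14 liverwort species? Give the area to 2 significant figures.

2.8 mi²

14 = 9.226 × A^0.41  ⇒  A^0.41 = 14/9.226 = 1.517
ln A = ln(1.517) / 0.41 = 0.4171 / 0.41 = 1.0172
A = e^1.0172 ≈ 2.766 mi²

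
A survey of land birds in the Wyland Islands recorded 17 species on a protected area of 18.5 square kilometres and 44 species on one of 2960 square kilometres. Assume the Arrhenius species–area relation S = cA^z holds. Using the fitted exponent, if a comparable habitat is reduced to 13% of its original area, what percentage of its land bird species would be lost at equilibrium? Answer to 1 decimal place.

z = ln(44/17) / ln(2960/18.5) = 0.9510 / 5.0752 = 0.1874
S_new/S_old = (A_new/A_old)^z = 0.13^0.1874 = exp(0.1874 × -2.0402) = 0.6823
Fraction lost = 1 − 0.6823 = 0.3177

31.8%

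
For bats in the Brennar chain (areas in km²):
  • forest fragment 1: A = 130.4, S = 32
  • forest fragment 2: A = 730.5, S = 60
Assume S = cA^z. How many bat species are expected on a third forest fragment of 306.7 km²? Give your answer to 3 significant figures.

43.7

z = ln(60/32) / ln(730.5/130.4) = 0.6286 / 1.7231 = 0.3648
c = 32 / 130.4^0.3648 = 32 / 5.911 = 5.414
S₃ = 5.414 × 306.7^0.3648 = 5.414 × 8.076 ≈ 43.72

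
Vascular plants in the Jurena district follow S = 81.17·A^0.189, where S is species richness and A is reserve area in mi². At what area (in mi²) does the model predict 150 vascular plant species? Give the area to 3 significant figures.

25.8 mi²

150 = 81.17 × A^0.189  ⇒  A^0.189 = 150/81.17 = 1.848
ln A = ln(1.848) / 0.189 = 0.6141 / 0.189 = 3.2492
A = e^3.2492 ≈ 25.77 mi²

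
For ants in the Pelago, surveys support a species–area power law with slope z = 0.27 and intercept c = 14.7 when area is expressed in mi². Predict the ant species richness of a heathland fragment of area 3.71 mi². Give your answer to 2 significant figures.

S = 14.7 × 3.71^0.27
ln S = ln 14.7 + 0.27 × ln 3.71 = 2.6878 + 0.27 × 1.3110 = 3.0418
S = e^3.0418 ≈ 20.94

21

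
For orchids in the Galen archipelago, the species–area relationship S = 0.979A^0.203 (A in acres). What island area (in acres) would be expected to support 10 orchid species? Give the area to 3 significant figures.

93700 acres

10 = 0.979 × A^0.203  ⇒  A^0.203 = 10/0.979 = 10.21
ln A = ln(10.21) / 0.203 = 2.3238 / 0.203 = 11.4473
A = e^11.4473 ≈ 93651 acres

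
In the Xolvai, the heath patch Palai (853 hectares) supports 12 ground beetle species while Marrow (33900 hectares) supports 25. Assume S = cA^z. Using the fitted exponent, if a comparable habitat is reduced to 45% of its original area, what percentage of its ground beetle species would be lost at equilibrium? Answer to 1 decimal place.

14.7%

z = ln(25/12) / ln(33900/853) = 0.7340 / 3.6824 = 0.1993
S_new/S_old = (A_new/A_old)^z = 0.45^0.1993 = exp(0.1993 × -0.7985) = 0.8529
Fraction lost = 1 − 0.8529 = 0.1471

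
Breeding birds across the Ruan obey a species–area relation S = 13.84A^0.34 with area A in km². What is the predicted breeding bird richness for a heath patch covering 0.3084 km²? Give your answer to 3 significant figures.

9.28

S = 13.84 × 0.3084^0.34
ln S = ln 13.84 + 0.34 × ln 0.3084 = 2.6276 + 0.34 × -1.1764 = 2.2276
S = e^2.2276 ≈ 9.278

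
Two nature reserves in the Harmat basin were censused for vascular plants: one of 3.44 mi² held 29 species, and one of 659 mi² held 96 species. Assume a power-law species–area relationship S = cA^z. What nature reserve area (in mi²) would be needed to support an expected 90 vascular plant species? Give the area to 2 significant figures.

z = ln(96/29) / ln(659/3.44) = 1.1971 / 5.2553 = 0.2278
c = 29 / 3.44^0.2278 = 29 / 1.325 = 21.89
A = (90/21.89)^(1/0.2278) ⇒ ln A = ln(4.112)/0.2278 = 6.2074
A = e^6.2074 ≈ 496.4 mi²

500 mi²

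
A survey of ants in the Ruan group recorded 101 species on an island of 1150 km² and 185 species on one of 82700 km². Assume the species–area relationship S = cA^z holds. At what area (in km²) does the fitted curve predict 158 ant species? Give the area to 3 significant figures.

27100 km²

z = ln(185/101) / ln(82700/1150) = 0.6052 / 4.2755 = 0.1416
c = 101 / 1150^0.1416 = 101 / 2.712 = 37.24
A = (158/37.24)^(1/0.1416) ⇒ ln A = ln(4.242)/0.1416 = 10.2085
A = e^10.2085 ≈ 27134 km²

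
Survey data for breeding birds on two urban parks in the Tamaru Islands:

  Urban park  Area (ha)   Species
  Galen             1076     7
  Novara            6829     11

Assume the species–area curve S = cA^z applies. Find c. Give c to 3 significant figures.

1.27

z = ln(S₂/S₁) / ln(A₂/A₁) = ln(11/7) / ln(6829/1076) = 0.4520 / 1.8479 = 0.2446
c = S₁ / A₁^z = 7 / 1076^0.2446 = 7 / 5.515 = 1.269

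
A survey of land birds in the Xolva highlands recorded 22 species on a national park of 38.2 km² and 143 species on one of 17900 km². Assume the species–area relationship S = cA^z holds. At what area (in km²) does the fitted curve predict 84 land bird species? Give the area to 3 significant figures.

z = ln(143/22) / ln(17900/38.2) = 1.8718 / 6.1497 = 0.3044
c = 22 / 38.2^0.3044 = 22 / 3.031 = 7.259
A = (84/7.259)^(1/0.3044) ⇒ ln A = ln(11.57)/0.3044 = 8.0446
A = e^8.0446 ≈ 3117 km²

3120 km²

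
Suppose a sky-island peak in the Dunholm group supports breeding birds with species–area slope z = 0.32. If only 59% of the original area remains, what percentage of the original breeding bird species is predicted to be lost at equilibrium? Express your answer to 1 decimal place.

15.5%

S_new/S_old = (A_new/A_old)^z = 0.59^0.32
= exp(0.32 × ln 0.59) = exp(0.32 × -0.5276) = exp(-0.1688) ≈ 0.8446
Fraction lost = 1 − 0.8446 = 0.1554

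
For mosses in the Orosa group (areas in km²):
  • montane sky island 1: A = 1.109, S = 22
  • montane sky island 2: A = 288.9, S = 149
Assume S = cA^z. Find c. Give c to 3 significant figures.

z = ln(S₂/S₁) / ln(A₂/A₁) = ln(149/22) / ln(288.9/1.109) = 1.9129 / 5.5626 = 0.3439
c = S₁ / A₁^z = 22 / 1.109^0.3439 = 22 / 1.036 = 21.23

21.2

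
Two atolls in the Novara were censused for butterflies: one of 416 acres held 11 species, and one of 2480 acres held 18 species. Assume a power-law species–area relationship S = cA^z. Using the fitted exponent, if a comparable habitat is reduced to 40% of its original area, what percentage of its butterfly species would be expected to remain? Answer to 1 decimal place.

z = ln(18/11) / ln(2480/416) = 0.4925 / 1.7853 = 0.2758
S_new/S_old = (A_new/A_old)^z = 0.4^0.2758 = exp(0.2758 × -0.9163) = 0.7767

77.7%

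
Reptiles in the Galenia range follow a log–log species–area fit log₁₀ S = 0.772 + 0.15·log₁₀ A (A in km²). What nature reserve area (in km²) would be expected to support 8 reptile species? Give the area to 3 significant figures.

7.48 km²

8 = 5.916 × A^0.15  ⇒  A^0.15 = 8/5.916 = 1.352
ln A = ln(1.352) / 0.15 = 0.3018 / 0.15 = 2.0123
A = e^2.0123 ≈ 7.481 km²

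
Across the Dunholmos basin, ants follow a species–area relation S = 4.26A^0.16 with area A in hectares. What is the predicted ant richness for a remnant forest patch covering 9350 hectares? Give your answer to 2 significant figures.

S = 4.26 × 9350^0.16
ln S = ln 4.26 + 0.16 × ln 9350 = 1.4493 + 0.16 × 9.1431 = 2.9122
S = e^2.9122 ≈ 18.4

18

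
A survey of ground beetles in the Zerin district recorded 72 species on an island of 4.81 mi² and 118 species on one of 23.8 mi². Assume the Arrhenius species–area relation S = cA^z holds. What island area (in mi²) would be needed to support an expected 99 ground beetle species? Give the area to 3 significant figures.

z = ln(118/72) / ln(23.8/4.81) = 0.4940 / 1.5990 = 0.3090
c = 72 / 4.81^0.3090 = 72 / 1.625 = 44.32
A = (99/44.32)^(1/0.3090) ⇒ ln A = ln(2.234)/0.3090 = 2.6014
A = e^2.6014 ≈ 13.48 mi²

13.5 mi²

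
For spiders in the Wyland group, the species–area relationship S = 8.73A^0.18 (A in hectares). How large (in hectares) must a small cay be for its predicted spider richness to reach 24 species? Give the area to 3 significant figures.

275 hectares

24 = 8.73 × A^0.18  ⇒  A^0.18 = 24/8.73 = 2.749
ln A = ln(2.749) / 0.18 = 1.0113 / 0.18 = 5.6183
A = e^5.6183 ≈ 275.4 hectares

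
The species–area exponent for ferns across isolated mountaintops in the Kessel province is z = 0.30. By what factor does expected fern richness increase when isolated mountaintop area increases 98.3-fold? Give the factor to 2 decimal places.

3.96

S₂/S₁ = (A₂/A₁)^z = 98.3^0.3
ln(S₂/S₁) = 0.3 × ln 98.3 = 0.3 × 4.5880 = 1.3764
S₂/S₁ = e^1.3764 ≈ 3.961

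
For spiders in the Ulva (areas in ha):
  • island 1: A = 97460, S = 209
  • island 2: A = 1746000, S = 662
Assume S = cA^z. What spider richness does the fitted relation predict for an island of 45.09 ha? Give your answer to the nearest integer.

10

z = ln(662/209) / ln(1746000/97460) = 1.1529 / 2.8856 = 0.3995
c = 209 / 97460^0.3995 = 209 / 98.46 = 2.123
S₃ = 2.123 × 45.09^0.3995 = 2.123 × 4.58 ≈ 9.723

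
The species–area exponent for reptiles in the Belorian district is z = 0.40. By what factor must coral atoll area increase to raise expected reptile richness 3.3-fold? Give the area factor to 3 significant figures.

19.8

(A₂/A₁)^0.4 = 3.3, so A₂/A₁ = 3.3^(1/0.4) = 3.3^2.5
ln(A₂/A₁) = ln 3.3 / 0.4 = 1.1939 / 0.4 = 2.9848
A₂/A₁ = e^2.9848 ≈ 19.78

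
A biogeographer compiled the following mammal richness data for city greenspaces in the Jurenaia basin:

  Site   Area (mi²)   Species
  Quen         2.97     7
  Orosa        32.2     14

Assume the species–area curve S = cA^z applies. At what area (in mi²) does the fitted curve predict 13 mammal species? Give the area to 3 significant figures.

z = ln(14/7) / ln(32.2/2.97) = 0.6931 / 2.3834 = 0.2908
c = 7 / 2.97^0.2908 = 7 / 1.372 = 5.1
A = (13/5.1)^(1/0.2908) ⇒ ln A = ln(2.549)/0.2908 = 3.2171
A = e^3.2171 ≈ 24.96 mi²

25.0 mi²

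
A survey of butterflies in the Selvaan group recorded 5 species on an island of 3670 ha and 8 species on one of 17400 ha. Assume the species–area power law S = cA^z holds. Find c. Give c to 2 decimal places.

0.42

z = ln(S₂/S₁) / ln(A₂/A₁) = ln(8/5) / ln(17400/3670) = 0.4700 / 1.5563 = 0.3020
c = S₁ / A₁^z = 5 / 3670^0.3020 = 5 / 11.93 = 0.4192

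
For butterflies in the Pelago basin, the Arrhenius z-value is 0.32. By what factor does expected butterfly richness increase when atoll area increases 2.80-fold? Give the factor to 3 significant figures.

1.39

S₂/S₁ = (A₂/A₁)^z = 2.8^0.32
ln(S₂/S₁) = 0.32 × ln 2.8 = 0.32 × 1.0296 = 0.3295
S₂/S₁ = e^0.3295 ≈ 1.39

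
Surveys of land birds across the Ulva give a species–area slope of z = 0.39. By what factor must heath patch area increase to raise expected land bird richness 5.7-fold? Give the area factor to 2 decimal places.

(A₂/A₁)^0.39 = 5.7, so A₂/A₁ = 5.7^(1/0.39) = 5.7^2.564
ln(A₂/A₁) = ln 5.7 / 0.39 = 1.7405 / 0.39 = 4.4627
A₂/A₁ = e^4.4627 ≈ 86.72

86.72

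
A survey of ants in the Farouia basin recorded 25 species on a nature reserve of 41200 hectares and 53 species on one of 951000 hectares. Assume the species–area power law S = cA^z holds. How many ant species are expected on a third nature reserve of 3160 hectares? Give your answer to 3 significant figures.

z = ln(53/25) / ln(951000/41200) = 0.7514 / 3.1391 = 0.2394
c = 25 / 41200^0.2394 = 25 / 12.73 = 1.964
S₃ = 1.964 × 3160^0.2394 = 1.964 × 6.882 ≈ 13.52

13.5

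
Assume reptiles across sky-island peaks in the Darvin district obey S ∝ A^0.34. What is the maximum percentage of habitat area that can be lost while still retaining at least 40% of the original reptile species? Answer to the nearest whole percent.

Need (A_new/A_old)^0.34 = 0.4, so A_new/A_old = 0.4^(1/0.34) = 0.4^2.941
ln(A_new/A_old) = ln 0.4 / 0.34 = -0.9163 / 0.34 = -2.6950
A_new/A_old = e^-2.6950 ≈ 0.06754
Fraction that can be lost = 1 − 0.06754 = 0.9325

93%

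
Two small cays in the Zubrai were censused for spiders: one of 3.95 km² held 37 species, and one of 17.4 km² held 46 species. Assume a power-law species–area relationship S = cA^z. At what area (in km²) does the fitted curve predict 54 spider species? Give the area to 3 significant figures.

z = ln(46/37) / ln(17.4/3.95) = 0.2177 / 1.4828 = 0.1468
c = 37 / 3.95^0.1468 = 37 / 1.223 = 30.24
A = (54/30.24)^(1/0.1468) ⇒ ln A = ln(1.786)/0.1468 = 3.9484
A = e^3.9484 ≈ 51.85 km²

51.9 km²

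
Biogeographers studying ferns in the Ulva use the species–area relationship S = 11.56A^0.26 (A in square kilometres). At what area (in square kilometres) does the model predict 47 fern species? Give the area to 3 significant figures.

47 = 11.56 × A^0.26  ⇒  A^0.26 = 47/11.56 = 4.066
ln A = ln(4.066) / 0.26 = 1.4026 / 0.26 = 5.3946
A = e^5.3946 ≈ 220.2 square kilometres

220 square kilometres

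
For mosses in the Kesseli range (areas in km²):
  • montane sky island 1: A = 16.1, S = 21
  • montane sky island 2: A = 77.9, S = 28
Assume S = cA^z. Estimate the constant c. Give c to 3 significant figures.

12.6

z = ln(S₂/S₁) / ln(A₂/A₁) = ln(28/21) / ln(77.9/16.1) = 0.2877 / 1.5766 = 0.1825
c = S₁ / A₁^z = 21 / 16.1^0.1825 = 21 / 1.66 = 12.65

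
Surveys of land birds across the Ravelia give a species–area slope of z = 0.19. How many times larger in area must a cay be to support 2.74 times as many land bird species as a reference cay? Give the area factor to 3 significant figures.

(A₂/A₁)^0.19 = 2.74, so A₂/A₁ = 2.74^(1/0.19) = 2.74^5.263
ln(A₂/A₁) = ln 2.74 / 0.19 = 1.0080 / 0.19 = 5.3050
A₂/A₁ = e^5.3050 ≈ 201.3

201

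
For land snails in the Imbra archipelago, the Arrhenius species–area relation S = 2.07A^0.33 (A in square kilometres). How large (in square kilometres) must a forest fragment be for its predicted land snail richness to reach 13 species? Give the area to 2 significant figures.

13 = 2.07 × A^0.33  ⇒  A^0.33 = 13/2.07 = 6.28
ln A = ln(6.28) / 0.33 = 1.8374 / 0.33 = 5.5679
A = e^5.5679 ≈ 261.9 square kilometres

260 square kilometres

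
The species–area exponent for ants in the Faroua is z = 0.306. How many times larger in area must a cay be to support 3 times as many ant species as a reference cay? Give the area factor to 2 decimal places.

36.24

(A₂/A₁)^0.306 = 3, so A₂/A₁ = 3^(1/0.306) = 3^3.268
ln(A₂/A₁) = ln 3 / 0.306 = 1.0986 / 0.306 = 3.5902
A₂/A₁ = e^3.5902 ≈ 36.24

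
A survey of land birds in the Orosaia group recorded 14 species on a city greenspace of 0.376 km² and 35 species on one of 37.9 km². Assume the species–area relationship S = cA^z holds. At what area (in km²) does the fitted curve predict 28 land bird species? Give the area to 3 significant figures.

z = ln(35/14) / ln(37.9/0.376) = 0.9163 / 4.6131 = 0.1986
c = 14 / 0.376^0.1986 = 14 / 0.8234 = 17
A = (28/17)^(1/0.1986) ⇒ ln A = ln(1.647)/0.1986 = 2.5115
A = e^2.5115 ≈ 12.32 km²

12.3 km²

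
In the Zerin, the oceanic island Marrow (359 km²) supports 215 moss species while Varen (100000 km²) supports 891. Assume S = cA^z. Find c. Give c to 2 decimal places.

z = ln(S₂/S₁) / ln(A₂/A₁) = ln(891/215) / ln(100000/359) = 1.4217 / 5.6296 = 0.2525
c = S₁ / A₁^z = 215 / 359^0.2525 = 215 / 4.418 = 48.66

48.66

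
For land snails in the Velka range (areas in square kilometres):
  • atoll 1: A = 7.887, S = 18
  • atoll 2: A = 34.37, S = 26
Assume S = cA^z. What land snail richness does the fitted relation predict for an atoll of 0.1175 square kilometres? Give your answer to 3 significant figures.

6.29

z = ln(26/18) / ln(34.37/7.887) = 0.3677 / 1.4720 = 0.2498
c = 18 / 7.887^0.2498 = 18 / 1.675 = 10.75
S₃ = 10.75 × 0.1175^0.2498 = 10.75 × 0.5857 ≈ 6.293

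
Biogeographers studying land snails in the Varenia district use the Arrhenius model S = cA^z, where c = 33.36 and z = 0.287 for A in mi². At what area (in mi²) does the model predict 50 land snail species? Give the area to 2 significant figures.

4.1 mi²

50 = 33.36 × A^0.287  ⇒  A^0.287 = 50/33.36 = 1.499
ln A = ln(1.499) / 0.287 = 0.4047 / 0.287 = 1.4100
A = e^1.4100 ≈ 4.096 mi²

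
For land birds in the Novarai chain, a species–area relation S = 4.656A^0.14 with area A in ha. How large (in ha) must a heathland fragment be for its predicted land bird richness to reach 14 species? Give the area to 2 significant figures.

2600 ha

14 = 4.656 × A^0.14  ⇒  A^0.14 = 14/4.656 = 3.007
ln A = ln(3.007) / 0.14 = 1.1009 / 0.14 = 7.8636
A = e^7.8636 ≈ 2601 ha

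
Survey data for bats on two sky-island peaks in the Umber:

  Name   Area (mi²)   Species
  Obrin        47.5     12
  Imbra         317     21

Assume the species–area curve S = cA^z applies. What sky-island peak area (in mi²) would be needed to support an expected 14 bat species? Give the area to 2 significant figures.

z = ln(21/12) / ln(317/47.5) = 0.5596 / 1.8982 = 0.2948
c = 12 / 47.5^0.2948 = 12 / 3.121 = 3.845
A = (14/3.845)^(1/0.2948) ⇒ ln A = ln(3.641)/0.2948 = 4.3836
A = e^4.3836 ≈ 80.13 mi²

80 mi²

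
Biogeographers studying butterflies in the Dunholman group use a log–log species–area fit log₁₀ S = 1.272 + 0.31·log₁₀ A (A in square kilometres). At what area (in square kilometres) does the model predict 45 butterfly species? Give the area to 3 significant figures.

45 = 18.71 × A^0.31  ⇒  A^0.31 = 45/18.71 = 2.406
ln A = ln(2.406) / 0.31 = 0.8778 / 0.31 = 2.8315
A = e^2.8315 ≈ 16.97 square kilometres

17.0 square kilometres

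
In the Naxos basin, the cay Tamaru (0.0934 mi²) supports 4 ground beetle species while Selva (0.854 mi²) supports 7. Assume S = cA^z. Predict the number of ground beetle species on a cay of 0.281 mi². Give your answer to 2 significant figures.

5.3

z = ln(7/4) / ln(0.854/0.0934) = 0.5596 / 2.2130 = 0.2529
c = 4 / 0.0934^0.2529 = 4 / 0.5491 = 7.285
S₃ = 7.285 × 0.281^0.2529 = 7.285 × 0.7254 ≈ 5.285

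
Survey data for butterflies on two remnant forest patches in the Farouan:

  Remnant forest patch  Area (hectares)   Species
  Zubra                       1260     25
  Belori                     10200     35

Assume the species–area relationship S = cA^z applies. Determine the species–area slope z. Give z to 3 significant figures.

0.161

Taking logs: ln S = ln c + z ln A, so z = (ln S₂ − ln S₁)/(ln A₂ − ln A₁).
z = ln(35/25) / ln(10200/1260) = ln(1.4) / ln(8.095) = 0.3365 / 2.0913 = 0.1609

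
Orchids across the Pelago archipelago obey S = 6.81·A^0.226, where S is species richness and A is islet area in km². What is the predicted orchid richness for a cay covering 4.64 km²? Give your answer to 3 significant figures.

9.63

S = 6.81 × 4.64^0.226
ln S = ln 6.81 + 0.226 × ln 4.64 = 1.9184 + 0.226 × 1.5347 = 2.2652
S = e^2.2652 ≈ 9.633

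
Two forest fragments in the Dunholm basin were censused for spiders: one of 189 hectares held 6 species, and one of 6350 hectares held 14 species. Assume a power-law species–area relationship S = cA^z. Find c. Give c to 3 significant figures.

1.70

z = ln(S₂/S₁) / ln(A₂/A₁) = ln(14/6) / ln(6350/189) = 0.8473 / 3.5145 = 0.2411
c = S₁ / A₁^z = 6 / 189^0.2411 = 6 / 3.539 = 1.696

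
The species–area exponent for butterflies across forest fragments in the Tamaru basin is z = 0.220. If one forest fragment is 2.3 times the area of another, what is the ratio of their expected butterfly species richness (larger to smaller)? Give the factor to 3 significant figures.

1.20

S₂/S₁ = (A₂/A₁)^z = 2.3^0.22
ln(S₂/S₁) = 0.22 × ln 2.3 = 0.22 × 0.8329 = 0.1832
S₂/S₁ = e^0.1832 ≈ 1.201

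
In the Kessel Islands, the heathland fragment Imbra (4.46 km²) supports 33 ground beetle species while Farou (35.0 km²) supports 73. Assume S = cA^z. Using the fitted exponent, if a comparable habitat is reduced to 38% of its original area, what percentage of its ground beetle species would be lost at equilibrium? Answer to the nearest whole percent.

31%

z = ln(73/33) / ln(35/4.46) = 0.7940 / 2.0602 = 0.3854
S_new/S_old = (A_new/A_old)^z = 0.38^0.3854 = exp(0.3854 × -0.9676) = 0.6887
Fraction lost = 1 − 0.6887 = 0.3113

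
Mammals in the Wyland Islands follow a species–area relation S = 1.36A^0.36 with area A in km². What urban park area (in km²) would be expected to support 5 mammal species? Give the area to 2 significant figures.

5 = 1.36 × A^0.36  ⇒  A^0.36 = 5/1.36 = 3.676
ln A = ln(3.676) / 0.36 = 1.3020 / 0.36 = 3.6165
A = e^3.6165 ≈ 37.21 km²

37 km²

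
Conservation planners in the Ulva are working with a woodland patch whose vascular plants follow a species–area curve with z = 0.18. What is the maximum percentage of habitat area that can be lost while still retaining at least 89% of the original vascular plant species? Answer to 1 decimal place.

Need (A_new/A_old)^0.18 = 0.89, so A_new/A_old = 0.89^(1/0.18) = 0.89^5.556
ln(A_new/A_old) = ln 0.89 / 0.18 = -0.1165 / 0.18 = -0.6474
A_new/A_old = e^-0.6474 ≈ 0.5234
Fraction that can be lost = 1 − 0.5234 = 0.4766

47.7%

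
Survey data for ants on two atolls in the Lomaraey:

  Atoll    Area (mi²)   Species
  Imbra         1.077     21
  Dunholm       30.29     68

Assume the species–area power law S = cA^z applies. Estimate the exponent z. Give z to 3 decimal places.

Taking logs: ln S = ln c + z ln A, so z = (ln S₂ − ln S₁)/(ln A₂ − ln A₁).
z = ln(68/21) / ln(30.29/1.077) = ln(3.238) / ln(28.12) = 1.1750 / 3.3366 = 0.3521

0.352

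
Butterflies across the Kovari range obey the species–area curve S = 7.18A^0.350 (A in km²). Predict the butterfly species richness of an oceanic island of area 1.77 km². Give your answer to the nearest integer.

S = 7.18 × 1.77^0.35
ln S = ln 7.18 + 0.35 × ln 1.77 = 1.9713 + 0.35 × 0.5710 = 2.1711
S = e^2.1711 ≈ 8.768

9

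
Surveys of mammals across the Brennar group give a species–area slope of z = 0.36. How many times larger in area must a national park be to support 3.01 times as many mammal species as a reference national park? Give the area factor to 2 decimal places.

(A₂/A₁)^0.36 = 3.01, so A₂/A₁ = 3.01^(1/0.36) = 3.01^2.778
ln(A₂/A₁) = ln 3.01 / 0.36 = 1.1019 / 0.36 = 3.0609
A₂/A₁ = e^3.0609 ≈ 21.35

21.35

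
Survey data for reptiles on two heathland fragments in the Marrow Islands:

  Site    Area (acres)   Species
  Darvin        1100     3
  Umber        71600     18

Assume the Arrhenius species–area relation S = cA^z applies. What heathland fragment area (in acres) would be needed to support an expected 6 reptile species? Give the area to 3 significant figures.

5530 acres

z = ln(18/3) / ln(71600/1100) = 1.7918 / 4.1758 = 0.4291
c = 3 / 1100^0.4291 = 3 / 20.18 = 0.1486
A = (6/0.1486)^(1/0.4291) ⇒ ln A = ln(40.37)/0.4291 = 8.6185
A = e^8.6185 ≈ 5533 acres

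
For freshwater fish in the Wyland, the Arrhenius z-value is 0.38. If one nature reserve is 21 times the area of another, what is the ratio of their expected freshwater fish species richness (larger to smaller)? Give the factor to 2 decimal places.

S₂/S₁ = (A₂/A₁)^z = 21^0.38
ln(S₂/S₁) = 0.38 × ln 21 = 0.38 × 3.0445 = 1.1569
S₂/S₁ = e^1.1569 ≈ 3.18

3.18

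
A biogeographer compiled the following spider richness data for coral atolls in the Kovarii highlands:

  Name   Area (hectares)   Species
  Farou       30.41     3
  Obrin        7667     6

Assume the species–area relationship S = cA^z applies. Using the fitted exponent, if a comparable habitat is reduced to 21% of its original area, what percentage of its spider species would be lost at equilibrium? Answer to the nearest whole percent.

18%

z = ln(6/3) / ln(7667/30.41) = 0.6931 / 5.5299 = 0.1253
S_new/S_old = (A_new/A_old)^z = 0.21^0.1253 = exp(0.1253 × -1.5606) = 0.8223
Fraction lost = 1 − 0.8223 = 0.1777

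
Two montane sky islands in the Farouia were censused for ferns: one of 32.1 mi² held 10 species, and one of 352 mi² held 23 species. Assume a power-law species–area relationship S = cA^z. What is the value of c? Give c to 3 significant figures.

z = ln(S₂/S₁) / ln(A₂/A₁) = ln(23/10) / ln(352/32.1) = 0.8329 / 2.3948 = 0.3478
c = S₁ / A₁^z = 10 / 32.1^0.3478 = 10 / 3.342 = 2.992

2.99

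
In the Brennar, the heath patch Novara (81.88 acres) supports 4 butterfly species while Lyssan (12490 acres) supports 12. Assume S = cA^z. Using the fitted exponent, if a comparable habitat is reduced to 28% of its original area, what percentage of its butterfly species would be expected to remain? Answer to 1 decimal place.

z = ln(12/4) / ln(12490/81.88) = 1.0986 / 5.0274 = 0.2185
S_new/S_old = (A_new/A_old)^z = 0.28^0.2185 = exp(0.2185 × -1.2730) = 0.7572

75.7%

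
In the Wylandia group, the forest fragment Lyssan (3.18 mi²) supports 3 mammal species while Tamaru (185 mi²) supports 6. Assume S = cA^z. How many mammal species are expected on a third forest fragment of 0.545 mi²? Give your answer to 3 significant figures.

z = ln(6/3) / ln(185/3.18) = 0.6931 / 4.0635 = 0.1706
c = 3 / 3.18^0.1706 = 3 / 1.218 = 2.463
S₃ = 2.463 × 0.545^0.1706 = 2.463 × 0.9016 ≈ 2.221

2.22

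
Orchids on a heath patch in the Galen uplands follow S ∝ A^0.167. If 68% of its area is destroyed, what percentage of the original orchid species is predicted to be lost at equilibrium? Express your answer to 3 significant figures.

S_new/S_old = (A_new/A_old)^z = 0.32^0.167
= exp(0.167 × ln 0.32) = exp(0.167 × -1.1394) = exp(-0.1903) ≈ 0.8267
Fraction lost = 1 − 0.8267 = 0.1733

17.3%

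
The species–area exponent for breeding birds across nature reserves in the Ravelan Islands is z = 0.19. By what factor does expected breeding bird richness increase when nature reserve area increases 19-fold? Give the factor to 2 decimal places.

S₂/S₁ = (A₂/A₁)^z = 19^0.19
ln(S₂/S₁) = 0.19 × ln 19 = 0.19 × 2.9444 = 0.5594
S₂/S₁ = e^0.5594 ≈ 1.75

1.75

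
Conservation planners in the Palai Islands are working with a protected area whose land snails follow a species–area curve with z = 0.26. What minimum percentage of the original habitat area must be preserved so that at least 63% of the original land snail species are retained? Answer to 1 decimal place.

16.9%

Need (A_new/A_old)^0.26 = 0.63, so A_new/A_old = 0.63^(1/0.26) = 0.63^3.846
ln(A_new/A_old) = ln 0.63 / 0.26 = -0.4620 / 0.26 = -1.7771
A_new/A_old = e^-1.7771 ≈ 0.1691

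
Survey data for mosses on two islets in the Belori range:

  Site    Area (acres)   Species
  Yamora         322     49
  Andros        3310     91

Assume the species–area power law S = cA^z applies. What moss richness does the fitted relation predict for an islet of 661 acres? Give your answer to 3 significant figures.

z = ln(91/49) / ln(3310/322) = 0.6190 / 2.3302 = 0.2657
c = 49 / 322^0.2657 = 49 / 4.637 = 10.57
S₃ = 10.57 × 661^0.2657 = 10.57 × 5.613 ≈ 59.32

59.3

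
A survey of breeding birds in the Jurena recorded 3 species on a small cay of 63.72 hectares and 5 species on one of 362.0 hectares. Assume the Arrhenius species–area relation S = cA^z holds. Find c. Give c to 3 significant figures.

z = ln(S₂/S₁) / ln(A₂/A₁) = ln(5/3) / ln(362/63.72) = 0.5108 / 1.7371 = 0.2941
c = S₁ / A₁^z = 3 / 63.72^0.2941 = 3 / 3.393 = 0.8842

0.884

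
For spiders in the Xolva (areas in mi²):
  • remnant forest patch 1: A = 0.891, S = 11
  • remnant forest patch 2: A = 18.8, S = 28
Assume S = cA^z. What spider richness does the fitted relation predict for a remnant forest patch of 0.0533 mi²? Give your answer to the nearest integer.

z = ln(28/11) / ln(18.8/0.891) = 0.9343 / 3.0493 = 0.3064
c = 11 / 0.891^0.3064 = 11 / 0.9653 = 11.4
S₃ = 11.4 × 0.0533^0.3064 = 11.4 × 0.4073 ≈ 4.641

5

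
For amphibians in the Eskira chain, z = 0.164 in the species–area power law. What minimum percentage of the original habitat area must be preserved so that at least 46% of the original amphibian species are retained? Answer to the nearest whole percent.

Need (A_new/A_old)^0.164 = 0.46, so A_new/A_old = 0.46^(1/0.164) = 0.46^6.098
ln(A_new/A_old) = ln 0.46 / 0.164 = -0.7765 / 0.164 = -4.7349
A_new/A_old = e^-4.7349 ≈ 0.008783

1%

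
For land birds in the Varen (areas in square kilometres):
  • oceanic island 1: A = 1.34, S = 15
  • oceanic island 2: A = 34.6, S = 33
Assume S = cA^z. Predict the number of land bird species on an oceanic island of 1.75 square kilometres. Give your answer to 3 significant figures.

z = ln(33/15) / ln(34.6/1.34) = 0.7885 / 3.2512 = 0.2425
c = 15 / 1.34^0.2425 = 15 / 1.074 = 13.97
S₃ = 13.97 × 1.75^0.2425 = 13.97 × 1.145 ≈ 16

16.0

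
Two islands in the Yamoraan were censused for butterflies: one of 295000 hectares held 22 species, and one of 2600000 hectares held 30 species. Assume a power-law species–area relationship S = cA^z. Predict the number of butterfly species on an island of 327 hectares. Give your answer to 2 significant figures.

z = ln(30/22) / ln(2600000/295000) = 0.3102 / 2.1763 = 0.1425
c = 22 / 295000^0.1425 = 22 / 6.019 = 3.655
S₃ = 3.655 × 327^0.1425 = 3.655 × 2.282 ≈ 8.342

8.3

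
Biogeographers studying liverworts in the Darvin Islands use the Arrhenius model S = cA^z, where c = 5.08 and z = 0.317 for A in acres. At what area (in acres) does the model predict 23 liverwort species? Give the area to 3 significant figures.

23 = 5.08 × A^0.317  ⇒  A^0.317 = 23/5.08 = 4.528
ln A = ln(4.528) / 0.317 = 1.5102 / 0.317 = 4.7640
A = e^4.7640 ≈ 117.2 acres

117 acres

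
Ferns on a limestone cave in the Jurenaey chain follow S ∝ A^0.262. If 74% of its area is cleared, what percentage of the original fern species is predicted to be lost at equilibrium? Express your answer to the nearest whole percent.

30%

S_new/S_old = (A_new/A_old)^z = 0.26^0.262
= exp(0.262 × ln 0.26) = exp(0.262 × -1.3471) = exp(-0.3529) ≈ 0.7026
Fraction lost = 1 − 0.7026 = 0.2974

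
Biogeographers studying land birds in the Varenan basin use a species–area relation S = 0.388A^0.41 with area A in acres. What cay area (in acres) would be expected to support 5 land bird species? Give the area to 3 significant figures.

5 = 0.388 × A^0.41  ⇒  A^0.41 = 5/0.388 = 12.89
ln A = ln(12.89) / 0.41 = 2.5562 / 0.41 = 6.2346
A = e^6.2346 ≈ 510.1 acres

510 acres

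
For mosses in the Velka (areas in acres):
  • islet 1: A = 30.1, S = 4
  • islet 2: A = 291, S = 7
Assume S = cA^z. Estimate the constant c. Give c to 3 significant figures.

1.73

z = ln(S₂/S₁) / ln(A₂/A₁) = ln(7/4) / ln(291/30.1) = 0.5596 / 2.2688 = 0.2467
c = S₁ / A₁^z = 4 / 30.1^0.2467 = 4 / 2.316 = 1.727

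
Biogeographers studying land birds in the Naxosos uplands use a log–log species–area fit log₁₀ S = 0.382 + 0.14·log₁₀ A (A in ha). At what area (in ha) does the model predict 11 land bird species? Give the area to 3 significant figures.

11 = 2.41 × A^0.14  ⇒  A^0.14 = 11/2.41 = 4.564
ln A = ln(4.564) / 0.14 = 1.5183 / 0.14 = 10.8451
A = e^10.8451 ≈ 51280 ha

51300 ha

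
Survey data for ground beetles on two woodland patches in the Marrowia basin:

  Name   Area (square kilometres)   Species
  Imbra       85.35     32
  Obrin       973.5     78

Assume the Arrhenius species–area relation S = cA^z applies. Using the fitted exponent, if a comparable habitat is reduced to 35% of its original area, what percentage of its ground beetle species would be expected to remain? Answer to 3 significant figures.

68.1%

z = ln(78/32) / ln(973.5/85.35) = 0.8910 / 2.4341 = 0.3660
S_new/S_old = (A_new/A_old)^z = 0.35^0.3660 = exp(0.3660 × -1.0498) = 0.6809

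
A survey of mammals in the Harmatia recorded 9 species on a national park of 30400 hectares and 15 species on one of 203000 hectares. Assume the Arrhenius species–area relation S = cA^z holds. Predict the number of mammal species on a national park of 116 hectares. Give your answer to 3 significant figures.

2.01

z = ln(15/9) / ln(203000/30400) = 0.5108 / 1.8988 = 0.2690
c = 9 / 30400^0.2690 = 9 / 16.07 = 0.56
S₃ = 0.56 × 116^0.2690 = 0.56 × 3.593 ≈ 2.012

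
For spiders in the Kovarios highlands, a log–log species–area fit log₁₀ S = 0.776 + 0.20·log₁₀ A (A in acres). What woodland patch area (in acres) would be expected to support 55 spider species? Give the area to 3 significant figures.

55 = 5.97 × A^0.2  ⇒  A^0.2 = 55/5.97 = 9.212
ln A = ln(9.212) / 0.2 = 2.2205 / 0.2 = 11.1026
A = e^11.1026 ≈ 66346 acres

66300 acres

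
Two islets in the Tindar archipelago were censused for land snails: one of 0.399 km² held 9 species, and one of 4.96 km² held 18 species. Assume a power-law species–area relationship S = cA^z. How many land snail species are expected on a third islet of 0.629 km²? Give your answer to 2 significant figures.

z = ln(18/9) / ln(4.96/0.399) = 0.6931 / 2.5202 = 0.2750
c = 9 / 0.399^0.2750 = 9 / 0.7767 = 11.59
S₃ = 11.59 × 0.629^0.2750 = 11.59 × 0.8803 ≈ 10.2

10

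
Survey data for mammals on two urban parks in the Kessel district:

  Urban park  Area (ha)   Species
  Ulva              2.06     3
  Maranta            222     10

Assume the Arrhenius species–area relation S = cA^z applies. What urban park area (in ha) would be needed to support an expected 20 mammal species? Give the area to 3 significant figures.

z = ln(10/3) / ln(222/2.06) = 1.2040 / 4.6800 = 0.2573
c = 3 / 2.06^0.2573 = 3 / 1.204 = 2.491
A = (20/2.491)^(1/0.2573) ⇒ ln A = ln(8.029)/0.2573 = 8.0970
A = e^8.0970 ≈ 3285 ha

3280 ha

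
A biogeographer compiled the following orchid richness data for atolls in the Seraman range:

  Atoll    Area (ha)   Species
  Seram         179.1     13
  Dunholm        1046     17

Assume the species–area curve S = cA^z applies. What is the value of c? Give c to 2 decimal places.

z = ln(S₂/S₁) / ln(A₂/A₁) = ln(17/13) / ln(1046/179.1) = 0.2683 / 1.7648 = 0.1520
c = S₁ / A₁^z = 13 / 179.1^0.1520 = 13 / 2.2 = 5.908

5.91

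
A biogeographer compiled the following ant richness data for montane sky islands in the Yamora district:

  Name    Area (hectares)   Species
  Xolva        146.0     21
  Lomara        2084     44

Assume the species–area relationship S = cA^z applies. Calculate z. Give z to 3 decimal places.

0.278

Taking logs: ln S = ln c + z ln A, so z = (ln S₂ − ln S₁)/(ln A₂ − ln A₁).
z = ln(44/21) / ln(2084/146) = ln(2.095) / ln(14.27) = 0.7397 / 2.6584 = 0.2782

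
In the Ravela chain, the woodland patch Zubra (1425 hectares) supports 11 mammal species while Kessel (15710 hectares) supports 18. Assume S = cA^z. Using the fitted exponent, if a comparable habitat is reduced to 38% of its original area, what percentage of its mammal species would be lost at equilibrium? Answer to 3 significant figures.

z = ln(18/11) / ln(15710/1425) = 0.4925 / 2.4001 = 0.2052
S_new/S_old = (A_new/A_old)^z = 0.38^0.2052 = exp(0.2052 × -0.9676) = 0.8199
Fraction lost = 1 − 0.8199 = 0.1801

18.0%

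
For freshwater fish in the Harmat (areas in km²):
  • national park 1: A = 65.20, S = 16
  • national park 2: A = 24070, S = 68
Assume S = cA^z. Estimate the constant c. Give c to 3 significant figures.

5.75

z = ln(S₂/S₁) / ln(A₂/A₁) = ln(68/16) / ln(24070/65.2) = 1.4469 / 5.9113 = 0.2448
c = S₁ / A₁^z = 16 / 65.2^0.2448 = 16 / 2.78 = 5.755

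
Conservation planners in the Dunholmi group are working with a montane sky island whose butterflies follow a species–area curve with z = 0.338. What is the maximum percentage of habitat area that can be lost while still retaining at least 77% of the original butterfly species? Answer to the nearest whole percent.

54%

Need (A_new/A_old)^0.338 = 0.77, so A_new/A_old = 0.77^(1/0.338) = 0.77^2.959
ln(A_new/A_old) = ln 0.77 / 0.338 = -0.2614 / 0.338 = -0.7733
A_new/A_old = e^-0.7733 ≈ 0.4615
Fraction that can be lost = 1 − 0.4615 = 0.5385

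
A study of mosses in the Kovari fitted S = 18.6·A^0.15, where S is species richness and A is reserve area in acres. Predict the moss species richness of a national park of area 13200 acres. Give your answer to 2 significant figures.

S = 18.6 × 13200^0.15 = 18.6 × 4.15 ≈ 77.2

77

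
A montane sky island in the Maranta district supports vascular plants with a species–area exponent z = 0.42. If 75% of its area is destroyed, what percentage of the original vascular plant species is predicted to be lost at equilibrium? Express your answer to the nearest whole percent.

S_new/S_old = (A_new/A_old)^z = 0.25^0.42
= exp(0.42 × ln 0.25) = exp(0.42 × -1.3863) = exp(-0.5822) ≈ 0.5586
Fraction lost = 1 − 0.5586 = 0.4414

44%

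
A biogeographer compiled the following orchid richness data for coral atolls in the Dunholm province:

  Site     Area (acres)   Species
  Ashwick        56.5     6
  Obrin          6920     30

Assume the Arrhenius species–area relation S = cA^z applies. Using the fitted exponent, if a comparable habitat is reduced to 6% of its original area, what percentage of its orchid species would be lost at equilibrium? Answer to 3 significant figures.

z = ln(30/6) / ln(6920/56.5) = 1.6094 / 4.8079 = 0.3347
S_new/S_old = (A_new/A_old)^z = 0.06^0.3347 = exp(0.3347 × -2.8134) = 0.3899
Fraction lost = 1 − 0.3899 = 0.6101

61.0%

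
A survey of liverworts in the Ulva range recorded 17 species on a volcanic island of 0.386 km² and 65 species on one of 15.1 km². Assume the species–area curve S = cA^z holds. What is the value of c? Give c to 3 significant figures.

24.1

z = ln(S₂/S₁) / ln(A₂/A₁) = ln(65/17) / ln(15.1/0.386) = 1.3412 / 3.6666 = 0.3658
c = S₁ / A₁^z = 17 / 0.386^0.3658 = 17 / 0.706 = 24.08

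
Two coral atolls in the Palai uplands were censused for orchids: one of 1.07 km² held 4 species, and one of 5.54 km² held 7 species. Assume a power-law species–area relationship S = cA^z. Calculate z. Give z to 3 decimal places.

Taking logs: ln S = ln c + z ln A, so z = (ln S₂ − ln S₁)/(ln A₂ − ln A₁).
z = ln(7/4) / ln(5.54/1.07) = ln(1.75) / ln(5.178) = 0.5596 / 1.6443 = 0.3403

0.340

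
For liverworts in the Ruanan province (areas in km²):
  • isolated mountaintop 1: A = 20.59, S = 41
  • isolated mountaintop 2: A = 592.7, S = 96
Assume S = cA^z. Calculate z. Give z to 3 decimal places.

0.253

Taking logs: ln S = ln c + z ln A, so z = (ln S₂ − ln S₁)/(ln A₂ − ln A₁).
z = ln(96/41) / ln(592.7/20.59) = ln(2.341) / ln(28.79) = 0.8508 / 3.3599 = 0.2532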